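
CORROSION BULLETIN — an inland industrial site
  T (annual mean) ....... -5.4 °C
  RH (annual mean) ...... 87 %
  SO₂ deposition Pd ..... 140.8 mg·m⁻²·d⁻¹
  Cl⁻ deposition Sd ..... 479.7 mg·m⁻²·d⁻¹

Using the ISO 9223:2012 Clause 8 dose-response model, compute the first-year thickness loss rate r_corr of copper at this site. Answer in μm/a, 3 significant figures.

copper: T≤10 °C ⇒ hinge +0.126·(-5.4−10) = -1.9404
  SO₂ term: 0.0053·140.8^0.26·exp(0.059·87-1.9404) = 0.4671
  Sd branch = 0.01025·Sd^0.27·e^(0.036·RH+0.049·T) = 0.9547 μm/a
  sum: 0.4671 + 0.9547 → r_corr = 1.422 μm/a

r_corr = 1.42 μm/a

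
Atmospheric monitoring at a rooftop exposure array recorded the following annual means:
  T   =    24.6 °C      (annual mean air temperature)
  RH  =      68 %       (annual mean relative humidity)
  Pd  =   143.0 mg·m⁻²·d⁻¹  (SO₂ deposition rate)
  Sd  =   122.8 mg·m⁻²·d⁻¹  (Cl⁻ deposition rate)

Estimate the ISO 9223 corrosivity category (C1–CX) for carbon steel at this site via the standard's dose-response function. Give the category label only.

C5

carbon steel: f(T) = -0.054·(T−10) [T>10 °C] = -0.7884
  Pd branch = 1.77·Pd^0.52·e^(0.02·RH+f) = 41.4 μm/a
  Cl⁻ term: 0.102·122.8^0.62·exp(0.033·68+0.04·24.6) = 50.79
  sum: 41.4 + 50.79 → r_corr = 92.19 μm/a
ISO 9223 Table 2 (carbon steel): 80 < 92.2 ≤ 200 μm/a ⇒ C5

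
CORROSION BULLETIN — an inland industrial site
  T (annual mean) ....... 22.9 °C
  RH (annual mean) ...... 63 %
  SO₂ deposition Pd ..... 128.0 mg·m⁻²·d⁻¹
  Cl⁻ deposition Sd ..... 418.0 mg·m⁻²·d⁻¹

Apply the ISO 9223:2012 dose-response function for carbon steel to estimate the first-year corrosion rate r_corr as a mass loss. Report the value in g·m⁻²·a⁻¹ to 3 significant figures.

carbon steel: T>10 °C ⇒ hinge -0.054·(22.9−10) = -0.6966
  sulphur-dioxide contribution → 38.76 μm/a
  chloride contribution → 85.99 μm/a
  total first-year rate 124.8 μm/a
Convert to mass loss: 124.8 μm/a × 7.85 g/cm³ = 979.3 g·m⁻²·a⁻¹

r_corr = 979 g·m⁻²·a⁻¹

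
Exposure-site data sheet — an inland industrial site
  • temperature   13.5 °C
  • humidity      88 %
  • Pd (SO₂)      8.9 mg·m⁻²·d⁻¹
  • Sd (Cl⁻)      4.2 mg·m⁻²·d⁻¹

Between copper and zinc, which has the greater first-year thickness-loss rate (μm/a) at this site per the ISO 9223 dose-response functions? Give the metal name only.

copper: T>10 °C ⇒ hinge -0.080·(13.5−10) = -0.2800
  sulphur-dioxide contribution → 1.272 μm/a
  chloride contribution → 0.6952 μm/a
  ⇒ r_corr(copper) = 1.967 μm/a
zinc: temperature factor f = -0.071·(3.5) = -0.2485
  sulphur-dioxide contribution → 1.508 μm/a
  chloride contribution → 0.2526 μm/a
  ⇒ r_corr(zinc) = 1.761 μm/a
Ordering by μm/a: copper (1.97) > zinc (1.76)

copper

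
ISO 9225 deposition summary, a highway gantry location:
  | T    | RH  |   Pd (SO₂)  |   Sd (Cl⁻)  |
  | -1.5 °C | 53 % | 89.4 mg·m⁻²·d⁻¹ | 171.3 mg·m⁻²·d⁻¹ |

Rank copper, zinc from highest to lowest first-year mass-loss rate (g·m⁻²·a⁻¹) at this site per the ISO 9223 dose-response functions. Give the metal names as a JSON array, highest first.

["zinc", "copper"]

copper: f(T) = +0.126·(T−10) [T≤10 °C] = -1.4490
  sulphur-dioxide contribution → 0.09128 μm/a
  chloride contribution → 0.2574 μm/a
  ⇒ r_corr(copper) = 0.3486 μm/a
  mass loss = 0.3486 μm/a × 8.96 g/cm³ = 3.124 g·m⁻²·a⁻¹
zinc: f(T) = +0.038·(T−10) [T≤10 °C] = -0.4370
  sulphur-dioxide contribution → 0.689 μm/a
  chloride contribution → 0.4416 μm/a
  ⇒ r_corr(zinc) = 1.131 μm/a
  mass loss = 1.131 μm/a × 7.14 g/cm³ = 8.072 g·m⁻²·a⁻¹
Ordering by g·m⁻²·a⁻¹: zinc (8.07) > copper (3.12)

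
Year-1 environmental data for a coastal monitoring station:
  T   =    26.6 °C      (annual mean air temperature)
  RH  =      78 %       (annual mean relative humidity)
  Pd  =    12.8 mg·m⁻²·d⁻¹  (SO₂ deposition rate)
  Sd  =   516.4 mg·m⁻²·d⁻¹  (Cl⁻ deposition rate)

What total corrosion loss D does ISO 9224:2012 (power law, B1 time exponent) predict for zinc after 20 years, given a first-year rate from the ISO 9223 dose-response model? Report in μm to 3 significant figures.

D(20) = 131 μm

zinc: temperature factor f = -0.071·(16.6) = -1.1786
  SO₂ term: 0.0129·12.8^0.44·exp(0.046·78-1.1786) = 0.4407
  Cl⁻ term: 0.0175·516.4^0.57·exp(0.008·78+0.085·26.6) = 11.03
  sum: 0.4407 + 11.03 → r_corr = 11.47 μm/a
Power-law: D(20) = r_corr · 20^0.813
  D(20) = 11.47 × 20^0.813 = 11.47 × 11.42 = 131 μm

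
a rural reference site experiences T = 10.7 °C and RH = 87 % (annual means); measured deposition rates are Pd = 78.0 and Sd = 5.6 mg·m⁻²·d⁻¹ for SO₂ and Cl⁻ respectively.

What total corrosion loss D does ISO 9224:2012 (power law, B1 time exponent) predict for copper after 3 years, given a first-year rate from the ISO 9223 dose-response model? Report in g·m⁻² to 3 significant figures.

D(3) = 60.9 g·m⁻²

copper: temperature factor f = -0.080·(0.7) = -0.0560
  Pd branch = 0.0053·Pd^0.26·e^(0.059·RH+f) = 2.637 μm/a
  Sd branch = 0.01025·Sd^0.27·e^(0.036·RH+0.049·T) = 0.6319 μm/a
  sum: 2.637 + 0.6319 → r_corr = 3.269 μm/a
Power-law: D(3) = r_corr · 3^0.667
  D(3) = 3.269 × 3^0.667 = 3.269 × 2.081 = 6.802 μm
  Mass loss = 6.802 μm × 8.96 g/cm³ = 60.95 g·m⁻²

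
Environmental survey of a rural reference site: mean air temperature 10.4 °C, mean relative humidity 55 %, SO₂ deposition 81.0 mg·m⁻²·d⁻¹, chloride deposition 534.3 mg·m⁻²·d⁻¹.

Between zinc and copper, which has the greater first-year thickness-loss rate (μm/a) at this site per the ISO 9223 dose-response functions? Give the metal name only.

zinc

zinc: T>10 °C ⇒ hinge -0.071·(10.4−10) = -0.0284
  Pd branch = 0.0129·Pd^0.44·e^(0.046·RH+f) = 1.088 μm/a
  Cl⁻ term: 0.0175·534.3^0.57·exp(0.008·55+0.085·10.4) = 2.36
  sum: 1.088 + 2.36 → r_corr = 3.448 μm/a
copper: f(T) = -0.080·(T−10) [T>10 °C] = -0.0320
  SO₂ term: 0.0053·81.0^0.26·exp(0.059·55-0.0320) = 0.4129
  Cl⁻ term: 0.01025·534.3^0.27·exp(0.036·55+0.049·10.4) = 0.6737
  r_corr = 0.4129 + 0.6737 = 1.087 μm/a
Ordering by μm/a: zinc (3.45) > copper (1.09)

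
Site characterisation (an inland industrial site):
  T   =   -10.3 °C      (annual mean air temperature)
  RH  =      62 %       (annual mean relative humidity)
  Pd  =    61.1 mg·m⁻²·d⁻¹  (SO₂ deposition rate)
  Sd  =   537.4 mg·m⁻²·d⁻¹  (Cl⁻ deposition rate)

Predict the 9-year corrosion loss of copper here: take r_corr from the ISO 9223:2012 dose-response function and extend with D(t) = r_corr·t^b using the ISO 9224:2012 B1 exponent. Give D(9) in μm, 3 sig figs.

copper: T≤10 °C ⇒ hinge +0.126·(-10.3−10) = -2.5578
  sulphur-dioxide contribution → 0.04639 μm/a
  chloride contribution → 0.3148 μm/a
  ⇒ r_corr(copper) = 0.3612 μm/a
Power-law: D(9) = r_corr · 9^0.667
  D(9) = 0.3612 × 9^0.667 = 0.3612 × 4.33 = 1.564 μm

D(9) = 1.56 μm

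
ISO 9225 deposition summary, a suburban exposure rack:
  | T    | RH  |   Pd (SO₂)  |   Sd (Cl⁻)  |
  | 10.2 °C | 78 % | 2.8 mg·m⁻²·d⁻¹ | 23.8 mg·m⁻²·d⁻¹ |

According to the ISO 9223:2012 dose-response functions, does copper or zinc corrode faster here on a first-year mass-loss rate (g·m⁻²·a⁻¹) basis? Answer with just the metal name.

copper: T>10 °C ⇒ hinge -0.080·(10.2−10) = -0.0160
  SO₂ term: 0.0053·2.8^0.26·exp(0.059·78-0.0160) = 0.6795
  Sd branch = 0.01025·Sd^0.27·e^(0.036·RH+0.049·T) = 0.6591 μm/a
  r_corr = 0.6795 + 0.6591 = 1.339 μm/a
  mass loss = 1.339 μm/a × 8.96 g/cm³ = 11.99 g·m⁻²·a⁻¹
zinc: f(T) = -0.071·(T−10) [T>10 °C] = -0.0142
  SO₂ term: 0.0129·2.8^0.44·exp(0.046·78-0.0142) = 0.7235
  Sd branch = 0.0175·Sd^0.57·e^(0.008·RH+0.085·T) = 0.4734 μm/a
  sum: 0.7235 + 0.4734 → r_corr = 1.197 μm/a
  mass loss = 1.197 μm/a × 7.14 g/cm³ = 8.546 g·m⁻²·a⁻¹
Ordering by g·m⁻²·a⁻¹: copper (12) > zinc (8.55)

copper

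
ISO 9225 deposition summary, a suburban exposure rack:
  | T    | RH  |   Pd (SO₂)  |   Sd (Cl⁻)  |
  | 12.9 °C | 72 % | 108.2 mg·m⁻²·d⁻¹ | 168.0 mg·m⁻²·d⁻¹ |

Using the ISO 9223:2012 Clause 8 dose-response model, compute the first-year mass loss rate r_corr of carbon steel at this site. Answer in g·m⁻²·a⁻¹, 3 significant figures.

carbon steel: T>10 °C ⇒ hinge -0.054·(12.9−10) = -0.1566
  Pd branch = 1.77·Pd^0.52·e^(0.02·RH+f) = 72.97 μm/a
  Cl⁻ term: 0.102·168.0^0.62·exp(0.033·72+0.04·12.9) = 44.08
  sum: 72.97 + 44.08 → r_corr = 117.1 μm/a
Convert to mass loss: 117.1 μm/a × 7.85 g/cm³ = 918.9 g·m⁻²·a⁻¹

r_corr = 919 g·m⁻²·a⁻¹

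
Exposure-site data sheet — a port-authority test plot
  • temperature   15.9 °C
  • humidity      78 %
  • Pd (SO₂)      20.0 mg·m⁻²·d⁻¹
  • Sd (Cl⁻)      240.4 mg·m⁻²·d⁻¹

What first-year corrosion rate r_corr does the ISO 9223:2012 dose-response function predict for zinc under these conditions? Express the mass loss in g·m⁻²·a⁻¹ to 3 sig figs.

zinc: temperature factor f = -0.071·(5.9) = -0.4189
  Pd branch = 0.0129·Pd^0.44·e^(0.046·RH+f) = 1.146 μm/a
  Cl⁻ term: 0.0175·240.4^0.57·exp(0.008·78+0.085·15.9) = 2.872
  r_corr = 1.146 + 2.872 = 4.018 μm/a
Convert to mass loss: 4.018 μm/a × 7.14 g/cm³ = 28.69 g·m⁻²·a⁻¹

r_corr = 28.7 g·m⁻²·a⁻¹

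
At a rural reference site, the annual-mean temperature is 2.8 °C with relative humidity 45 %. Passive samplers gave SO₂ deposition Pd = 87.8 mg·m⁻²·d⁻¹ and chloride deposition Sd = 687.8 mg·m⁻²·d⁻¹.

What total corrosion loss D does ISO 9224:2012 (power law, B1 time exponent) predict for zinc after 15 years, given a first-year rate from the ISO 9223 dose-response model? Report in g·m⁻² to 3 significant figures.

D(15) = 121 g·m⁻²

zinc: f(T) = +0.038·(T−10) [T≤10 °C] = -0.2736
  sulphur-dioxide contribution → 0.557 μm/a
  chloride contribution → 1.319 μm/a
  ⇒ r_corr(zinc) = 1.876 μm/a
ISO 9224: D(t) = r_corr · t^b with b = 0.813 (zinc, B1)
  D(15) = 1.876 × 15^0.813 = 1.876 × 9.04 = 16.96 μm
  Mass loss = 16.96 μm × 7.14 g/cm³ = 121.1 g·m⁻²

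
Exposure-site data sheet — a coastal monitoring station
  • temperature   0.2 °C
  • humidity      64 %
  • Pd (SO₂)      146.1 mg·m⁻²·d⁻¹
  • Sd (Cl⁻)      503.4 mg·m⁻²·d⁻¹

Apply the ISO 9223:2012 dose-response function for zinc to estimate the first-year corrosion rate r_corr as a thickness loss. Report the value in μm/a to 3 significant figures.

zinc: temperature factor f = +0.038·(-9.8) = -0.3724
  Pd branch = 0.0129·Pd^0.44·e^(0.046·RH+f) = 1.513 μm/a
  Sd branch = 0.0175·Sd^0.57·e^(0.008·RH+0.085·T) = 1.03 μm/a
  sum: 1.513 + 1.03 → r_corr = 2.543 μm/a

r_corr = 2.54 μm/a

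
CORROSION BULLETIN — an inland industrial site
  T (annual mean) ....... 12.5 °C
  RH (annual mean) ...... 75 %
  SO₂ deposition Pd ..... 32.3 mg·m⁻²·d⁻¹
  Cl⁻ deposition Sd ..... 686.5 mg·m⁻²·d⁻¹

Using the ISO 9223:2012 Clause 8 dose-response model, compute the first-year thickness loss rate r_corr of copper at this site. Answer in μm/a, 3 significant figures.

copper: temperature factor f = -0.080·(2.5) = -0.2000
  SO₂ term: 0.0053·32.3^0.26·exp(0.059·75-0.2000) = 0.8945
  Cl⁻ term: 0.01025·686.5^0.27·exp(0.036·75+0.049·12.5) = 1.641
  r_corr = 0.8945 + 1.641 = 2.536 μm/a

r_corr = 2.54 μm/a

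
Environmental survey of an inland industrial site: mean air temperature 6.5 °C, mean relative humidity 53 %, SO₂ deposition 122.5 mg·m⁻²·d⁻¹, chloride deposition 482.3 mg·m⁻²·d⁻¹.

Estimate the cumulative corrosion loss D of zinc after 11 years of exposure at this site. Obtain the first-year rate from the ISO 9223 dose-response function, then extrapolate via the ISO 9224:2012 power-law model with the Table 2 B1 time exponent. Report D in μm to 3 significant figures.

zinc: f(T) = +0.038·(T−10) [T≤10 °C] = -0.1330
  Pd branch = 0.0129·Pd^0.44·e^(0.046·RH+f) = 1.073 μm/a
  Cl⁻ term: 0.0175·482.3^0.57·exp(0.008·53+0.085·6.5) = 1.573
  sum: 1.073 + 1.573 → r_corr = 2.645 μm/a
Long-term exponent b (ISO 9224 Table 2, B1) = 0.813
  D(11) = 2.645 × 11^0.813 = 2.645 × 7.025 = 18.58 μm

D(11) = 18.6 μm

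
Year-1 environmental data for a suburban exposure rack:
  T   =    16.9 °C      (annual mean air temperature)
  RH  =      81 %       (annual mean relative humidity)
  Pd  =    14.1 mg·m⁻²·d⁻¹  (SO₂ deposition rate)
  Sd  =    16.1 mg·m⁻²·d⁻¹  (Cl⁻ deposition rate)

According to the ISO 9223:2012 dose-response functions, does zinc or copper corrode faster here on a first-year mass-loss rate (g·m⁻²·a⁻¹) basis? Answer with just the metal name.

copper

zinc: temperature factor f = -0.071·(6.9) = -0.4899
  SO₂ term: 0.0129·14.1^0.44·exp(0.046·81-0.4899) = 1.051
  Cl⁻ term: 0.0175·16.1^0.57·exp(0.008·81+0.085·16.9) = 0.6858
  r_corr = 1.051 + 0.6858 = 1.737 μm/a
  mass loss = 1.737 μm/a × 7.14 g/cm³ = 12.4 g·m⁻²·a⁻¹
copper: f(T) = -0.080·(T−10) [T>10 °C] = -0.5520
  Pd branch = 0.0053·Pd^0.26·e^(0.059·RH+f) = 0.7225 μm/a
  Sd branch = 0.01025·Sd^0.27·e^(0.036·RH+0.049·T) = 0.9175 μm/a
  r_corr = 0.7225 + 0.9175 = 1.64 μm/a
  mass loss = 1.64 μm/a × 8.96 g/cm³ = 14.69 g·m⁻²·a⁻¹
Ordering by g·m⁻²·a⁻¹: copper (14.7) > zinc (12.4)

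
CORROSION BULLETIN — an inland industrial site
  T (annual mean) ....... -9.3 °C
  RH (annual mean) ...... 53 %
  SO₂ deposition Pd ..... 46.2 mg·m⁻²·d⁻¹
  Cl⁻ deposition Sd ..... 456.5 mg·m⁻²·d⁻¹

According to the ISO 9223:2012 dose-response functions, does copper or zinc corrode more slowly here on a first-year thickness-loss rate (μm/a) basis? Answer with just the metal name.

copper: temperature factor f = +0.126·(-19.3) = -2.4318
  SO₂ term: 0.0053·46.2^0.26·exp(0.059·53-2.4318) = 0.02877
  Sd branch = 0.01025·Sd^0.27·e^(0.036·RH+0.049·T) = 0.2288 μm/a
  sum: 0.02877 + 0.2288 → r_corr = 0.2576 μm/a
zinc: temperature factor f = +0.038·(-19.3) = -0.7334
  Pd branch = 0.0129·Pd^0.44·e^(0.046·RH+f) = 0.3831 μm/a
  Sd branch = 0.0175·Sd^0.57·e^(0.008·RH+0.085·T) = 0.3979 μm/a
  r_corr = 0.3831 + 0.3979 = 0.781 μm/a
Ordering by μm/a: zinc (0.781) > copper (0.258)

copper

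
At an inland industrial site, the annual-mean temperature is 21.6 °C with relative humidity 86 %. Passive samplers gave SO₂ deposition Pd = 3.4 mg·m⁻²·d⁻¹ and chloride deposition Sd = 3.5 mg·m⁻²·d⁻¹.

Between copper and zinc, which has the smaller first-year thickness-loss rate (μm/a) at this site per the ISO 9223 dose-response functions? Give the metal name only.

copper: temperature factor f = -0.080·(11.6) = -0.9280
  SO₂ term: 0.0053·3.4^0.26·exp(0.059·86-0.9280) = 0.4603
  Sd branch = 0.01025·Sd^0.27·e^(0.036·RH+0.049·T) = 0.9159 μm/a
  r_corr = 0.4603 + 0.9159 = 1.376 μm/a
zinc: T>10 °C ⇒ hinge -0.071·(21.6−10) = -0.8236
  SO₂ term: 0.0129·3.4^0.44·exp(0.046·86-0.8236) = 0.5068
  Cl⁻ term: 0.0175·3.5^0.57·exp(0.008·86+0.085·21.6) = 0.446
  sum: 0.5068 + 0.446 → r_corr = 0.9528 μm/a
Ordering by μm/a: copper (1.38) > zinc (0.953)

zinc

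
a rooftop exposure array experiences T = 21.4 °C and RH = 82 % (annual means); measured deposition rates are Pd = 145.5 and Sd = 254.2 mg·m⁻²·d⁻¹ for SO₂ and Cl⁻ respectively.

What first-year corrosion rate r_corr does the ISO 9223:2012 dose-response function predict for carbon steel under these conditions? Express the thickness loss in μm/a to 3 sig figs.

r_corr = 177 μm/a

carbon steel: T>10 °C ⇒ hinge -0.054·(21.4−10) = -0.6156
  SO₂ term: 1.77·145.5^0.52·exp(0.02·82-0.6156) = 65.7
  Sd branch = 0.102·Sd^0.62·e^(0.033·RH+0.04·T) = 111.4 μm/a
  sum: 65.7 + 111.4 → r_corr = 177.1 μm/a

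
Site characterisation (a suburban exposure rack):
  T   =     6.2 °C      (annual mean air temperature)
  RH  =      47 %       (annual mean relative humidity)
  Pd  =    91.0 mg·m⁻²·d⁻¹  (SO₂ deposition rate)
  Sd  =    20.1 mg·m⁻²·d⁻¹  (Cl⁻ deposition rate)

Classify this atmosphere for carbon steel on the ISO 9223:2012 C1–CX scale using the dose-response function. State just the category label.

carbon steel: temperature factor f = +0.150·(-3.8) = -0.5700
  sulphur-dioxide contribution → 26.75 μm/a
  chloride contribution → 3.962 μm/a
  ⇒ r_corr(carbon steel) = 30.71 μm/a
ISO 9223 Table 2 (carbon steel): 25 < 30.7 ≤ 50 μm/a ⇒ C3

C3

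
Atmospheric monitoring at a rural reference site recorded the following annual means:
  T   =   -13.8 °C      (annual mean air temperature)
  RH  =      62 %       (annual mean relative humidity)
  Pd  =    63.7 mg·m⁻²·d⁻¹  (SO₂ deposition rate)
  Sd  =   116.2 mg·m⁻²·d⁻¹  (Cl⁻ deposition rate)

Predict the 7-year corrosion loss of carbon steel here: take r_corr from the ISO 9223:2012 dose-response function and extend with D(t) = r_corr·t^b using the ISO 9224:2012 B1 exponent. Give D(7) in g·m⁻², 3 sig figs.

carbon steel: temperature factor f = +0.150·(-23.8) = -3.5700
  sulphur-dioxide contribution → 1.494 μm/a
  chloride contribution → 8.667 μm/a
  ⇒ r_corr(carbon steel) = 10.16 μm/a
Long-term exponent b (ISO 9224 Table 2, B1) = 0.523
  D(7) = 10.16 × 7^0.523 = 10.16 × 2.767 = 28.11 μm
  Mass loss = 28.11 μm × 7.85 g/cm³ = 220.7 g·m⁻²

D(7) = 221 g·m⁻²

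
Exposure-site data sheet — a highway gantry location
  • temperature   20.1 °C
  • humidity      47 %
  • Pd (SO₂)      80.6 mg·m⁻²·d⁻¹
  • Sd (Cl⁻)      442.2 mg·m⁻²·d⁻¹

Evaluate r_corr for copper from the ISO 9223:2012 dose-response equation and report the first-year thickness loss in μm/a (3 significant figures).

r_corr = 0.890 μm/a

copper: temperature factor f = -0.080·(10.1) = -0.8080
  sulphur-dioxide contribution → 0.1184 μm/a
  chloride contribution → 0.772 μm/a
  total first-year rate 0.8904 μm/a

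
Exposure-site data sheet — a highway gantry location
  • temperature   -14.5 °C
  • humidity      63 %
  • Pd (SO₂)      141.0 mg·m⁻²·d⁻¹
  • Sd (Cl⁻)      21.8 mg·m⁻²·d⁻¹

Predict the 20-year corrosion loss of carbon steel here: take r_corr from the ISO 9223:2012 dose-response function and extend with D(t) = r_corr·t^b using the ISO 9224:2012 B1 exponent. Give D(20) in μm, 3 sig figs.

D(20) = 24.7 μm

carbon steel: temperature factor f = +0.150·(-24.5) = -3.6750
  SO₂ term: 1.77·141.0^0.52·exp(0.02·63-3.6750) = 2.074
  Cl⁻ term: 0.102·21.8^0.62·exp(0.033·63+0.04·-14.5) = 3.086
  sum: 2.074 + 3.086 → r_corr = 5.16 μm/a
Long-term exponent b (ISO 9224 Table 2, B1) = 0.523
  D(20) = 5.16 × 20^0.523 = 5.16 × 4.791 = 24.72 μm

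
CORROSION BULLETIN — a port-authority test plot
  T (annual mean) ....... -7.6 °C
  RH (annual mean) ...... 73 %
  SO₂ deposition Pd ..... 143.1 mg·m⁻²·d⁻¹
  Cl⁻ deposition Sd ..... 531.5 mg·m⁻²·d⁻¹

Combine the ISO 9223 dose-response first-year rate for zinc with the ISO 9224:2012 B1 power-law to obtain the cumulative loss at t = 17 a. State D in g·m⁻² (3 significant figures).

zinc: f(T) = +0.038·(T−10) [T≤10 °C] = -0.6688
  Pd branch = 0.0129·Pd^0.44·e^(0.046·RH+f) = 1.686 μm/a
  Sd branch = 0.0175·Sd^0.57·e^(0.008·RH+0.085·T) = 0.5884 μm/a
  r_corr = 1.686 + 0.5884 = 2.275 μm/a
Power-law: D(17) = r_corr · 17^0.813
  D(17) = 2.275 × 17^0.813 = 2.275 × 10.01 = 22.77 μm
  Mass loss = 22.77 μm × 7.14 g/cm³ = 162.6 g·m⁻²

D(17) = 163 g·m⁻²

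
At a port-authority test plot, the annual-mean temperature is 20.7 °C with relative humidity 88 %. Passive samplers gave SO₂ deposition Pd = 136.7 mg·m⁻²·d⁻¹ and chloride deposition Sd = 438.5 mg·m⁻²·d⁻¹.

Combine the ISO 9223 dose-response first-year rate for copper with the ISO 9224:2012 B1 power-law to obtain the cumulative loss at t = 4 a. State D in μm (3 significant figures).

copper: T>10 °C ⇒ hinge -0.080·(20.7−10) = -0.8560
  Pd branch = 0.0053·Pd^0.26·e^(0.059·RH+f) = 1.454 μm/a
  Cl⁻ term: 0.01025·438.5^0.27·exp(0.036·88+0.049·20.7) = 3.471
  r_corr = 1.454 + 3.471 = 4.925 μm/a
Power-law: D(4) = r_corr · 4^0.667
  D(4) = 4.925 × 4^0.667 = 4.925 × 2.521 = 12.42 μm

D(4) = 12.4 μm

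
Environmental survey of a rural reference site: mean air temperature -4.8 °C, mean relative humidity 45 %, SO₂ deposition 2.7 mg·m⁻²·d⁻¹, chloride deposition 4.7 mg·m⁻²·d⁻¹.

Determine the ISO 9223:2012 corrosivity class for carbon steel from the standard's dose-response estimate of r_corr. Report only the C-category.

carbon steel: f(T) = +0.150·(T−10) [T≤10 °C] = -2.2200
  SO₂ term: 1.77·2.7^0.52·exp(0.02·45-2.2200) = 0.7925
  Cl⁻ term: 0.102·4.7^0.62·exp(0.033·45+0.04·-4.8) = 0.9702
  r_corr = 0.7925 + 0.9702 = 1.763 μm/a
ISO 9223 Table 2 (carbon steel): 1.3 < 1.76 ≤ 25 μm/a ⇒ C2

C2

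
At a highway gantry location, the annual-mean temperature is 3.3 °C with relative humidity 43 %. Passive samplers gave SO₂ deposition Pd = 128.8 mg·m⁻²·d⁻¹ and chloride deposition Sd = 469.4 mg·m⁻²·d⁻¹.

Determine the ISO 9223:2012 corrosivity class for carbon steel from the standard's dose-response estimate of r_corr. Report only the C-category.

carbon steel: temperature factor f = +0.150·(-6.7) = -1.0050
  SO₂ term: 1.77·128.8^0.52·exp(0.02·43-1.0050) = 19.15
  Cl⁻ term: 0.102·469.4^0.62·exp(0.033·43+0.04·3.3) = 21.8
  sum: 19.15 + 21.8 → r_corr = 40.95 μm/a
ISO 9223 Table 2 (carbon steel): 25 < 41 ≤ 50 μm/a ⇒ C3

C3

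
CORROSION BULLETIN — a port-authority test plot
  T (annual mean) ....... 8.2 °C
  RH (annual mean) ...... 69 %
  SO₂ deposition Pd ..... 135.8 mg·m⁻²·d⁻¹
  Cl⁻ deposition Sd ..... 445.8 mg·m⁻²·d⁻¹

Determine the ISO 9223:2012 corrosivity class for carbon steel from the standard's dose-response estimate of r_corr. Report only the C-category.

C5

carbon steel: f(T) = +0.150·(T−10) [T≤10 °C] = -0.2700
  sulphur-dioxide contribution → 69.05 μm/a
  chloride contribution → 60.59 μm/a
  total first-year rate 129.6 μm/a
130 μm/a falls in (80, 200] for carbon steel → category C5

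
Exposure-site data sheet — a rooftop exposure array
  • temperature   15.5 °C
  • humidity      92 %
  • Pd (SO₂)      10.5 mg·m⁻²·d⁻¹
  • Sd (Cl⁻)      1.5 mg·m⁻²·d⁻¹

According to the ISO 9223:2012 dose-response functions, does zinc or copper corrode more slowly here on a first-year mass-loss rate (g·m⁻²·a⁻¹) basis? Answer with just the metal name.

zinc: f(T) = -0.071·(T−10) [T>10 °C] = -0.3905
  sulphur-dioxide contribution → 1.691 μm/a
  chloride contribution → 0.1719 μm/a
  total first-year rate 1.863 μm/a
  mass loss = 1.863 μm/a × 7.14 g/cm³ = 13.3 g·m⁻²·a⁻¹
copper: f(T) = -0.080·(T−10) [T>10 °C] = -0.4400
  sulphur-dioxide contribution → 1.432 μm/a
  chloride contribution → 0.6707 μm/a
  ⇒ r_corr(copper) = 2.103 μm/a
  mass loss = 2.103 μm/a × 8.96 g/cm³ = 18.84 g·m⁻²·a⁻¹
Ordering by g·m⁻²·a⁻¹: copper (18.8) > zinc (13.3)

zinc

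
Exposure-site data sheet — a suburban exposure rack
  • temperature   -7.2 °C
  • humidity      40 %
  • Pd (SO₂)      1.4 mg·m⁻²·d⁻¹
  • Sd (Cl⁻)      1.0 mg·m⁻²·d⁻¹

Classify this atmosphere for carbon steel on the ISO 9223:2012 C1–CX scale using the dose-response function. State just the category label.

carbon steel: T≤10 °C ⇒ hinge +0.150·(-7.2−10) = -2.5800
  sulphur-dioxide contribution → 0.3556 μm/a
  chloride contribution → 0.2863 μm/a
  ⇒ r_corr(carbon steel) = 0.6418 μm/a
ISO 9223 Table 2 (carbon steel): 0 < 0.642 ≤ 1.3 μm/a ⇒ C1

C1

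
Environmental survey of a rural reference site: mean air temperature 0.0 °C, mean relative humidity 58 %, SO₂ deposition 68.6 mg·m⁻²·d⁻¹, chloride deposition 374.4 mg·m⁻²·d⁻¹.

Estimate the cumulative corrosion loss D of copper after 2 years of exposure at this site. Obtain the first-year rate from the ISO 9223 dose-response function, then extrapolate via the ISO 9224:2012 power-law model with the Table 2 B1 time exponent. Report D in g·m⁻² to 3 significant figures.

D(2) = 7.79 g·m⁻²

copper: f(T) = +0.126·(T−10) [T≤10 °C] = -1.2600
  SO₂ term: 0.0053·68.6^0.26·exp(0.059·58-1.2600) = 0.1382
  Cl⁻ term: 0.01025·374.4^0.27·exp(0.036·58+0.049·0.0) = 0.4096
  r_corr = 0.1382 + 0.4096 = 0.5478 μm/a
ISO 9224: D(t) = r_corr · t^b with b = 0.667 (copper, B1)
  D(2) = 0.5478 × 2^0.667 = 0.5478 × 1.588 = 0.8698 μm
  Mass loss = 0.8698 μm × 8.96 g/cm³ = 7.794 g·m⁻²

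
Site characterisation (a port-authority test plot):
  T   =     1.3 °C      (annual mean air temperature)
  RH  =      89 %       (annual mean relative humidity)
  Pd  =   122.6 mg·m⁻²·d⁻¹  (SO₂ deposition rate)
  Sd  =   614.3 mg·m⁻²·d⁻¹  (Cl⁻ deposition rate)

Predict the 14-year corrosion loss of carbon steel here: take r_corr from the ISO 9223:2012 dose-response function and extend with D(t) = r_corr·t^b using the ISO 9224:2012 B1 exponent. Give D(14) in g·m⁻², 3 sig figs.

carbon steel: f(T) = +0.150·(T−10) [T≤10 °C] = -1.3050
  Pd branch = 1.77·Pd^0.52·e^(0.02·RH+f) = 34.7 μm/a
  Cl⁻ term: 0.102·614.3^0.62·exp(0.033·89+0.04·1.3) = 108.5
  r_corr = 34.7 + 108.5 = 143.2 μm/a
Power-law: D(14) = r_corr · 14^0.523
  D(14) = 143.2 × 14^0.523 = 143.2 × 3.976 = 569.4 μm
  Mass loss = 569.4 μm × 7.85 g/cm³ = 4470 g·m⁻²

D(14) = 4.47e+03 g·m⁻²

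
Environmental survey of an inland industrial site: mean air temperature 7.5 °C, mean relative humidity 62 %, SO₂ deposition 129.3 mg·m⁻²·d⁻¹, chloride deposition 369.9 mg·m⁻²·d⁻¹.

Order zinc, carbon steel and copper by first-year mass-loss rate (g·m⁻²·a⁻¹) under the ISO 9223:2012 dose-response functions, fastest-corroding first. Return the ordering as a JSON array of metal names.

zinc: f(T) = +0.038·(T−10) [T≤10 °C] = -0.0950
  SO₂ term: 0.0129·129.3^0.44·exp(0.046·62-0.0950) = 1.726
  Cl⁻ term: 0.0175·369.9^0.57·exp(0.008·62+0.085·7.5) = 1.582
  sum: 1.726 + 1.582 → r_corr = 3.308 μm/a
  mass loss = 3.308 μm/a × 7.14 g/cm³ = 23.62 g·m⁻²·a⁻¹
carbon steel: temperature factor f = +0.150·(-2.5) = -0.3750
  SO₂ term: 1.77·129.3^0.52·exp(0.02·62-0.3750) = 52.68
  Cl⁻ term: 0.102·369.9^0.62·exp(0.033·62+0.04·7.5) = 41.66
  sum: 52.68 + 41.66 → r_corr = 94.34 μm/a
  mass loss = 94.34 μm/a × 7.85 g/cm³ = 740.6 g·m⁻²·a⁻¹
copper: f(T) = +0.126·(T−10) [T≤10 °C] = -0.3150
  Pd branch = 0.0053·Pd^0.26·e^(0.059·RH+f) = 0.5311 μm/a
  Cl⁻ term: 0.01025·369.9^0.27·exp(0.036·62+0.049·7.5) = 0.6809
  r_corr = 0.5311 + 0.6809 = 1.212 μm/a
  mass loss = 1.212 μm/a × 8.96 g/cm³ = 10.86 g·m⁻²·a⁻¹
Ordering by g·m⁻²·a⁻¹: carbon steel (741) > zinc (23.6) > copper (10.9)

["carbon steel", "zinc", "copper"]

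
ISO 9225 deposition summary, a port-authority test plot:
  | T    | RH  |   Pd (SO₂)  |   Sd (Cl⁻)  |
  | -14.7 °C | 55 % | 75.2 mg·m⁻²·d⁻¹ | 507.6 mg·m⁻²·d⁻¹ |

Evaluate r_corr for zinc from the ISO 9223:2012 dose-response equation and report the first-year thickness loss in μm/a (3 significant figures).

zinc: temperature factor f = +0.038·(-24.7) = -0.9386
  Pd branch = 0.0129·Pd^0.44·e^(0.046·RH+f) = 0.4239 μm/a
  Cl⁻ term: 0.0175·507.6^0.57·exp(0.008·55+0.085·-14.7) = 0.2714
  sum: 0.4239 + 0.2714 → r_corr = 0.6953 μm/a

r_corr = 0.695 μm/a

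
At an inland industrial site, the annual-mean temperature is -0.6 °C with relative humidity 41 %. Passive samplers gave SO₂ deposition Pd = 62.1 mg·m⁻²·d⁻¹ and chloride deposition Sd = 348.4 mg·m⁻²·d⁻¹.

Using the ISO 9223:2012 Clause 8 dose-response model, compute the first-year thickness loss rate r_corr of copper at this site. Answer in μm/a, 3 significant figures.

r_corr = 0.257 μm/a

copper: T≤10 °C ⇒ hinge +0.126·(-0.6−10) = -1.3356
  sulphur-dioxide contribution → 0.04581 μm/a
  chloride contribution → 0.2115 μm/a
  total first-year rate 0.2573 μm/a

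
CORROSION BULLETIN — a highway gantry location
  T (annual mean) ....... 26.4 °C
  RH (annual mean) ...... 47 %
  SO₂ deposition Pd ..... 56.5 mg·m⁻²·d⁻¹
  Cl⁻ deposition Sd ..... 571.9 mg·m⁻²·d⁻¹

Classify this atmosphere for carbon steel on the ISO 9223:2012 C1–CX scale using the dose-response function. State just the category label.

carbon steel: T>10 °C ⇒ hinge -0.054·(26.4−10) = -0.8856
  Pd branch = 1.77·Pd^0.52·e^(0.02·RH+f) = 15.23 μm/a
  Cl⁻ term: 0.102·571.9^0.62·exp(0.033·47+0.04·26.4) = 70.85
  r_corr = 15.23 + 70.85 = 86.08 μm/a
ISO 9223 Table 2 (carbon steel): 80 < 86.1 ≤ 200 μm/a ⇒ C5

C5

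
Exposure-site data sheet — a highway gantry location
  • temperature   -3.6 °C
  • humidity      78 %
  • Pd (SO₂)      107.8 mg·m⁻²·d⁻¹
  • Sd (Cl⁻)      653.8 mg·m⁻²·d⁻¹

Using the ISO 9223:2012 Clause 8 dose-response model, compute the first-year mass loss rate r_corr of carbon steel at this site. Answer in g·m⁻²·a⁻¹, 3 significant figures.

r_corr = 604 g·m⁻²·a⁻¹

carbon steel: f(T) = +0.150·(T−10) [T≤10 °C] = -2.0400
  Pd branch = 1.77·Pd^0.52·e^(0.02·RH+f) = 12.49 μm/a
  Sd branch = 0.102·Sd^0.62·e^(0.033·RH+0.04·T) = 64.49 μm/a
  sum: 12.49 + 64.49 → r_corr = 76.98 μm/a
Convert to mass loss: 76.98 μm/a × 7.85 g/cm³ = 604.3 g·m⁻²·a⁻¹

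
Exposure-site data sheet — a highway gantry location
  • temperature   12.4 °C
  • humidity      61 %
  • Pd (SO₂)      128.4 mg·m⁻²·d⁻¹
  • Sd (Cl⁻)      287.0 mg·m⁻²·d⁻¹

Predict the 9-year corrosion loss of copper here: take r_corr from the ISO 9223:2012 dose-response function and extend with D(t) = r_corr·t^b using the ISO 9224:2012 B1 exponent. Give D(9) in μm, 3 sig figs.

D(9) = 5.82 μm

copper: f(T) = -0.080·(T−10) [T>10 °C] = -0.1920
  SO₂ term: 0.0053·128.4^0.26·exp(0.059·61-0.1920) = 0.5651
  Cl⁻ term: 0.01025·287.0^0.27·exp(0.036·61+0.049·12.4) = 0.7797
  r_corr = 0.5651 + 0.7797 = 1.345 μm/a
Power-law: D(9) = r_corr · 9^0.667
  D(9) = 1.345 × 9^0.667 = 1.345 × 4.33 = 5.823 μm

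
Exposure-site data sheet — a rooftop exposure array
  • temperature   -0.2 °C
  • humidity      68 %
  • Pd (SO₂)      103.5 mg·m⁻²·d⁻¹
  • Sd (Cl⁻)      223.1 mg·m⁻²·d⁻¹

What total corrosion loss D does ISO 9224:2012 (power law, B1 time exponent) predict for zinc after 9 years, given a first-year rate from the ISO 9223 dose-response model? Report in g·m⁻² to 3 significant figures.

D(9) = 93.1 g·m⁻²

zinc: temperature factor f = +0.038·(-10.2) = -0.3876
  Pd branch = 0.0129·Pd^0.44·e^(0.046·RH+f) = 1.539 μm/a
  Cl⁻ term: 0.0175·223.1^0.57·exp(0.008·68+0.085·-0.2) = 0.6465
  sum: 1.539 + 0.6465 → r_corr = 2.186 μm/a
Power-law: D(9) = r_corr · 9^0.813
  D(9) = 2.186 × 9^0.813 = 2.186 × 5.968 = 13.04 μm
  Mass loss = 13.04 μm × 7.14 g/cm³ = 93.13 g·m⁻²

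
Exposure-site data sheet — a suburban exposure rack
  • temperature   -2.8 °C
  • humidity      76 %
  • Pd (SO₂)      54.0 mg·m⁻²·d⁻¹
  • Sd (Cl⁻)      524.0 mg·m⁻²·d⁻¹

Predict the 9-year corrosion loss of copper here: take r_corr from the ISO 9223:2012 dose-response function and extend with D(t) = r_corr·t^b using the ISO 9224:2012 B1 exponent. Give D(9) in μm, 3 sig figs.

D(9) = 4.38 μm

copper: temperature factor f = +0.126·(-12.8) = -1.6128
  Pd branch = 0.0053·Pd^0.26·e^(0.059·RH+f) = 0.264 μm/a
  Sd branch = 0.01025·Sd^0.27·e^(0.036·RH+0.049·T) = 0.7475 μm/a
  r_corr = 0.264 + 0.7475 = 1.011 μm/a
ISO 9224: D(t) = r_corr · t^b with b = 0.667 (copper, B1)
  D(9) = 1.011 × 9^0.667 = 1.011 × 4.33 = 4.38 μm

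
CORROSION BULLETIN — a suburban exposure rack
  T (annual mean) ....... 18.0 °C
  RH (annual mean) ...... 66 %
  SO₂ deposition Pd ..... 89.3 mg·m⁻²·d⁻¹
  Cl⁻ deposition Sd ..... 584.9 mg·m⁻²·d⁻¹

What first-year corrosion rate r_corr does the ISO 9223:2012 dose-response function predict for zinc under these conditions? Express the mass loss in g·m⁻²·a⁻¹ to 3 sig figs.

zinc: T>10 °C ⇒ hinge -0.071·(18.0−10) = -0.5680
  sulphur-dioxide contribution → 1.099 μm/a
  chloride contribution → 5.177 μm/a
  ⇒ r_corr(zinc) = 6.275 μm/a
Convert to mass loss: 6.275 μm/a × 7.14 g/cm³ = 44.8 g·m⁻²·a⁻¹

r_corr = 44.8 g·m⁻²·a⁻¹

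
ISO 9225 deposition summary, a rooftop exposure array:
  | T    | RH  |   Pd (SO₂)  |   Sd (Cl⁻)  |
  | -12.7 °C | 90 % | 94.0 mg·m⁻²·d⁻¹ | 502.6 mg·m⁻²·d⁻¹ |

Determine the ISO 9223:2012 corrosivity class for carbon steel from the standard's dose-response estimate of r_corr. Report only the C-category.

C4

carbon steel: temperature factor f = +0.150·(-22.7) = -3.4050
  sulphur-dioxide contribution → 3.775 μm/a
  chloride contribution → 56.57 μm/a
  ⇒ r_corr(carbon steel) = 60.35 μm/a
ISO 9223 Table 2 (carbon steel): 50 < 60.3 ≤ 80 μm/a ⇒ C4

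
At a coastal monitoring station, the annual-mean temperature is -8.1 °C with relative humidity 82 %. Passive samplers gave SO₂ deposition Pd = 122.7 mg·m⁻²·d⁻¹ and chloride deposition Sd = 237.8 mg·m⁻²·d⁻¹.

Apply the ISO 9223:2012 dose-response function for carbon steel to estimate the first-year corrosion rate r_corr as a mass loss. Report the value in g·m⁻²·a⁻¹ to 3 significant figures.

carbon steel: temperature factor f = +0.150·(-18.1) = -2.7150
  sulphur-dioxide contribution → 7.367 μm/a
  chloride contribution → 32.84 μm/a
  total first-year rate 40.2 μm/a
Convert to mass loss: 40.2 μm/a × 7.85 g/cm³ = 315.6 g·m⁻²·a⁻¹

r_corr = 316 g·m⁻²·a⁻¹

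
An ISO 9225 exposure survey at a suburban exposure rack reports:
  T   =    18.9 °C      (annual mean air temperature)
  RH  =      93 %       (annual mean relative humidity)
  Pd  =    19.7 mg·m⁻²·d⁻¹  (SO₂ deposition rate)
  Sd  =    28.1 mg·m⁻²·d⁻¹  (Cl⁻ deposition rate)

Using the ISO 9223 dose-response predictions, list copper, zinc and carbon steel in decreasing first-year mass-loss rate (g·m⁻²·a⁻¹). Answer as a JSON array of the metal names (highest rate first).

copper: f(T) = -0.080·(T−10) [T>10 °C] = -0.7120
  sulphur-dioxide contribution → 1.363 μm/a
  chloride contribution → 1.812 μm/a
  ⇒ r_corr(copper) = 3.175 μm/a
  mass loss = 3.175 μm/a × 8.96 g/cm³ = 28.45 g·m⁻²·a⁻¹
zinc: temperature factor f = -0.071·(8.9) = -0.6319
  sulphur-dioxide contribution → 1.835 μm/a
  chloride contribution → 1.229 μm/a
  total first-year rate 3.064 μm/a
  mass loss = 3.064 μm/a × 7.14 g/cm³ = 21.88 g·m⁻²·a⁻¹
carbon steel: temperature factor f = -0.054·(8.9) = -0.4806
  sulphur-dioxide contribution → 33.13 μm/a
  chloride contribution → 36.98 μm/a
  ⇒ r_corr(carbon steel) = 70.11 μm/a
  mass loss = 70.11 μm/a × 7.85 g/cm³ = 550.3 g·m⁻²·a⁻¹
Ordering by g·m⁻²·a⁻¹: carbon steel (550) > copper (28.4) > zinc (21.9)

["carbon steel", "copper", "zinc"]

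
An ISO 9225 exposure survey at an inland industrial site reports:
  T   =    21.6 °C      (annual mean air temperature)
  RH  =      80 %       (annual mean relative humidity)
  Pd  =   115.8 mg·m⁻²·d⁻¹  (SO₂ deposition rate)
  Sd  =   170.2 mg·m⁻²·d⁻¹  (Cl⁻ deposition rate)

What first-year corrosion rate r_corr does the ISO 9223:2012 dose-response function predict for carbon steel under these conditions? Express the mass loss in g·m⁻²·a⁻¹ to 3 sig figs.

r_corr = 1.08e+03 g·m⁻²·a⁻¹

carbon steel: f(T) = -0.054·(T−10) [T>10 °C] = -0.6264
  sulphur-dioxide contribution → 55.45 μm/a
  chloride contribution → 81.95 μm/a
  total first-year rate 137.4 μm/a
Convert to mass loss: 137.4 μm/a × 7.85 g/cm³ = 1079 g·m⁻²·a⁻¹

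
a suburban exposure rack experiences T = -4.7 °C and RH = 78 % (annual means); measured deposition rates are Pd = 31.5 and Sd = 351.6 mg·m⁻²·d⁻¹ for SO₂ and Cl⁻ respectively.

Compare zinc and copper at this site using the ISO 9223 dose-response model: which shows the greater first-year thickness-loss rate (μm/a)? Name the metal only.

zinc

zinc: temperature factor f = +0.038·(-14.7) = -0.5586
  Pd branch = 0.0129·Pd^0.44·e^(0.046·RH+f) = 1.218 μm/a
  Sd branch = 0.0175·Sd^0.57·e^(0.008·RH+0.085·T) = 0.6191 μm/a
  r_corr = 1.218 + 0.6191 = 1.837 μm/a
copper: temperature factor f = +0.126·(-14.7) = -1.8522
  SO₂ term: 0.0053·31.5^0.26·exp(0.059·78-1.8522) = 0.2033
  Cl⁻ term: 0.01025·351.6^0.27·exp(0.036·78+0.049·-4.7) = 0.6571
  r_corr = 0.2033 + 0.6571 = 0.8604 μm/a
Ordering by μm/a: zinc (1.84) > copper (0.86)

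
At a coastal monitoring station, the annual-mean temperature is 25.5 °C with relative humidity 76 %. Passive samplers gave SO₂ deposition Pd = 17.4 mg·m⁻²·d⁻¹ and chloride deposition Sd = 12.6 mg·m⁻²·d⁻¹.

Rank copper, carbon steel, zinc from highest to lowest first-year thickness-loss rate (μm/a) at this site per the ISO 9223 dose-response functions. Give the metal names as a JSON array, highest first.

copper: T>10 °C ⇒ hinge -0.080·(25.5−10) = -1.2400
  SO₂ term: 0.0053·17.4^0.26·exp(0.059·76-1.2400) = 0.2855
  Cl⁻ term: 0.01025·12.6^0.27·exp(0.036·76+0.049·25.5) = 1.093
  r_corr = 0.2855 + 1.093 = 1.379 μm/a
carbon steel: T>10 °C ⇒ hinge -0.054·(25.5−10) = -0.8370
  SO₂ term: 1.77·17.4^0.52·exp(0.02·76-0.8370) = 15.48
  Cl⁻ term: 0.102·12.6^0.62·exp(0.033·76+0.04·25.5) = 16.71
  sum: 15.48 + 16.71 → r_corr = 32.19 μm/a
zinc: f(T) = -0.071·(T−10) [T>10 °C] = -1.1005
  SO₂ term: 0.0129·17.4^0.44·exp(0.046·76-1.1005) = 0.4975
  Cl⁻ term: 0.0175·12.6^0.57·exp(0.008·76+0.085·25.5) = 1.19
  sum: 0.4975 + 1.19 → r_corr = 1.688 μm/a
Ordering by μm/a: carbon steel (32.2) > zinc (1.69) > copper (1.38)

["carbon steel", "zinc", "copper"]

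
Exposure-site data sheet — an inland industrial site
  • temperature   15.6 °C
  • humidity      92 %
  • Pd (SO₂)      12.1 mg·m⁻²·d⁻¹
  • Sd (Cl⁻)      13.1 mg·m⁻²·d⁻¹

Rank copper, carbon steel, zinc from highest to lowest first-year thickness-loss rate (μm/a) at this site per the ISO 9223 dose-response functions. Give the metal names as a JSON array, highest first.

copper: f(T) = -0.080·(T−10) [T>10 °C] = -0.4480
  SO₂ term: 0.0053·12.1^0.26·exp(0.059·92-0.4480) = 1.474
  Sd branch = 0.01025·Sd^0.27·e^(0.036·RH+0.049·T) = 1.21 μm/a
  sum: 1.474 + 1.21 → r_corr = 2.684 μm/a
carbon steel: f(T) = -0.054·(T−10) [T>10 °C] = -0.3024
  Pd branch = 1.77·Pd^0.52·e^(0.02·RH+f) = 30.12 μm/a
  Cl⁻ term: 0.102·13.1^0.62·exp(0.033·92+0.04·15.6) = 19.54
  sum: 30.12 + 19.54 → r_corr = 49.65 μm/a
zinc: f(T) = -0.071·(T−10) [T>10 °C] = -0.3976
  SO₂ term: 0.0129·12.1^0.44·exp(0.046·92-0.3976) = 1.788
  Cl⁻ term: 0.0175·13.1^0.57·exp(0.008·92+0.085·15.6) = 0.5962
  r_corr = 1.788 + 0.5962 = 2.384 μm/a
Ordering by μm/a: carbon steel (49.7) > copper (2.68) > zinc (2.38)

["carbon steel", "copper", "zinc"]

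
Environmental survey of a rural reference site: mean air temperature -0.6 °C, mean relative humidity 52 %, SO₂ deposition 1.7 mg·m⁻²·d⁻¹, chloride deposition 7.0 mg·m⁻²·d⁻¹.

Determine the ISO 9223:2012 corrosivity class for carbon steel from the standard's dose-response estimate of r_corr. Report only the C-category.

C2

carbon steel: T≤10 °C ⇒ hinge +0.150·(-0.6−10) = -1.5900
  sulphur-dioxide contribution → 1.346 μm/a
  chloride contribution → 1.851 μm/a
  total first-year rate 3.197 μm/a
Category bounds: 1.3…25 μm/a bracket r_corr ⇒ C2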